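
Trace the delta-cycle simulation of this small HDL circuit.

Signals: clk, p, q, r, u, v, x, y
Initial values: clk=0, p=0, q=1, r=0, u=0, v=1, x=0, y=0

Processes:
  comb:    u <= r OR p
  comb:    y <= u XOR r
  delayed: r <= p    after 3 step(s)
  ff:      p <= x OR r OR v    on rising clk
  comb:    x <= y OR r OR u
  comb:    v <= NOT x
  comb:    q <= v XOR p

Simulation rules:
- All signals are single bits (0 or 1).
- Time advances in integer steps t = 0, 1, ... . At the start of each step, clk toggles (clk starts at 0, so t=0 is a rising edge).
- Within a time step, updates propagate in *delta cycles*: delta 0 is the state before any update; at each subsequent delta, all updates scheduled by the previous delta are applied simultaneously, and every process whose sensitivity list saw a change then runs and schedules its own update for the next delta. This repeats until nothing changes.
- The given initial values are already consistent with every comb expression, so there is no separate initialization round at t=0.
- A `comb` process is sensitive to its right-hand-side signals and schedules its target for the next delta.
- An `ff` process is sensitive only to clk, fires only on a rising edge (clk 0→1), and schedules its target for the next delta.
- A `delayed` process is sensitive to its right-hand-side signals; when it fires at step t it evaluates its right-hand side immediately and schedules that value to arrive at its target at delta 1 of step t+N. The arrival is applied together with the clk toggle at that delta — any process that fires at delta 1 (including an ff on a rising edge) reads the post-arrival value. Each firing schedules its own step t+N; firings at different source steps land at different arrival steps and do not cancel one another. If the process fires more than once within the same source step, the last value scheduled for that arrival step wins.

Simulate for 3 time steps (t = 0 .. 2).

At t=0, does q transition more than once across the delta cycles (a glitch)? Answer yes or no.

yes

[bits: clk,x,r,u,p,v,y,q]
t=0: Δ0=00000101 Δ1=10000101 Δ2=10001101 Δ3=10011100 Δ4=11011110 Δ5=11011010 Δ6=11011011 | 6Δ
t=1: Δ0=11011011 Δ1=01011011 | 1Δ
t=2: Δ0=01011011 Δ1=11011011 | 1Δ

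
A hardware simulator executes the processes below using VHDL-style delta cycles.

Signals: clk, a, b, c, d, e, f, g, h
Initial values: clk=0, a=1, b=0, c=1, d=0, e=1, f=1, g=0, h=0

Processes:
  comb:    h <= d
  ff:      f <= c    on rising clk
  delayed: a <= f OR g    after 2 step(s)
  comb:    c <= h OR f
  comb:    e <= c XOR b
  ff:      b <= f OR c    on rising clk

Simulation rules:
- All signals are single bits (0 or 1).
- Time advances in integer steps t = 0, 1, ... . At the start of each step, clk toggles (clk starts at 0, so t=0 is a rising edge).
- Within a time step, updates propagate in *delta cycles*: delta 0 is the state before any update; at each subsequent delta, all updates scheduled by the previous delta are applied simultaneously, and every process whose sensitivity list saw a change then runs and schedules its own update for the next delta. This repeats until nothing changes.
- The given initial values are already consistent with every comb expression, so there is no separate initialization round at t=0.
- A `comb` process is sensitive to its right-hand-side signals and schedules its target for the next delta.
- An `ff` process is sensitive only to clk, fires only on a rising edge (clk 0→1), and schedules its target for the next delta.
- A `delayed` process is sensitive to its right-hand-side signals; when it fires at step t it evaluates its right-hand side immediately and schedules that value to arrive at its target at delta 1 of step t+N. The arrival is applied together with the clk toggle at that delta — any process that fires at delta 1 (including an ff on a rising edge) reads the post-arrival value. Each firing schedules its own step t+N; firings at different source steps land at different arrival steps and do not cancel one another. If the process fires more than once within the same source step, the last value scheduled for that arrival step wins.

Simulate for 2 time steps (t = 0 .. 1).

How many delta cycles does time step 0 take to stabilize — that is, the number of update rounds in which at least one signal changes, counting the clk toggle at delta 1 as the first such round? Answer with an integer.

t0.Δ0 b=0 d=0 c=1 clk=0 f=1 h=0 a=1 g=0 e=1
t0.Δ1 b=0 d=0 c=1 clk=1 f=1 h=0 a=1 g=0 e=1
t0.Δ2 b=1 d=0 c=1 clk=1 f=1 h=0 a=1 g=0 e=1
t0.Δ3 b=1 d=0 c=1 clk=1 f=1 h=0 a=1 g=0 e=0
t1.Δ0 b=1 d=0 c=1 clk=1 f=1 h=0 a=1 g=0 e=0
t1.Δ1 b=1 d=0 c=1 clk=0 f=1 h=0 a=1 g=0 e=0

3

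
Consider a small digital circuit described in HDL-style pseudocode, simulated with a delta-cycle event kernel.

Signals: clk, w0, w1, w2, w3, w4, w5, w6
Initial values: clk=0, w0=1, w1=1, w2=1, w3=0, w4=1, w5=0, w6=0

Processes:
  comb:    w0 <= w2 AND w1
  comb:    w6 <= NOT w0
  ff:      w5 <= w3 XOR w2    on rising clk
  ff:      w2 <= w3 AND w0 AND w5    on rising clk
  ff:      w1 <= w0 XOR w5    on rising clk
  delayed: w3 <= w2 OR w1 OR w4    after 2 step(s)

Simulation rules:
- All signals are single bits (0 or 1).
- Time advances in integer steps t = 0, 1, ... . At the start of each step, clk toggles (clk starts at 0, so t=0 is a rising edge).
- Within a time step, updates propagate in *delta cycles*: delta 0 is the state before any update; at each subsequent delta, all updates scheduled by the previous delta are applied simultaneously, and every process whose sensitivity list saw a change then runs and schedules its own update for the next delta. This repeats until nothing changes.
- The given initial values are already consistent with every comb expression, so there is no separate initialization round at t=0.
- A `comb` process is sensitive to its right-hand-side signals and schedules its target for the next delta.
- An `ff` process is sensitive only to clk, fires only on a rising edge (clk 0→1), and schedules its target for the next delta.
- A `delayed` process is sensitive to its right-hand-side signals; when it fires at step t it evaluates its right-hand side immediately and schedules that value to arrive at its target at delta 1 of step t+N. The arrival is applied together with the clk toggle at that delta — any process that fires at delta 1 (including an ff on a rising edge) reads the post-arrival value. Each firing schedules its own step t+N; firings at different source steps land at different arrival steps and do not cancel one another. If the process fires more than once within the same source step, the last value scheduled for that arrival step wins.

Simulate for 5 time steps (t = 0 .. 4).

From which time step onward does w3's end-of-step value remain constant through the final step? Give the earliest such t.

[bits: w3,w2,w5,w1,clk,w4,w0,w6]
t=0: Δ0=01010110 Δ1=01011110 Δ2=00111110 Δ3=00111100 Δ4=00111101 | 4Δ
t=1: Δ0=00111101 Δ1=00110101 | 1Δ
t=2: Δ0=00110101 Δ1=10111101 | 1Δ
t=3: Δ0=10111101 Δ1=10110101 | 1Δ
t=4: Δ0=10110101 Δ1=10111101 | 1Δ

2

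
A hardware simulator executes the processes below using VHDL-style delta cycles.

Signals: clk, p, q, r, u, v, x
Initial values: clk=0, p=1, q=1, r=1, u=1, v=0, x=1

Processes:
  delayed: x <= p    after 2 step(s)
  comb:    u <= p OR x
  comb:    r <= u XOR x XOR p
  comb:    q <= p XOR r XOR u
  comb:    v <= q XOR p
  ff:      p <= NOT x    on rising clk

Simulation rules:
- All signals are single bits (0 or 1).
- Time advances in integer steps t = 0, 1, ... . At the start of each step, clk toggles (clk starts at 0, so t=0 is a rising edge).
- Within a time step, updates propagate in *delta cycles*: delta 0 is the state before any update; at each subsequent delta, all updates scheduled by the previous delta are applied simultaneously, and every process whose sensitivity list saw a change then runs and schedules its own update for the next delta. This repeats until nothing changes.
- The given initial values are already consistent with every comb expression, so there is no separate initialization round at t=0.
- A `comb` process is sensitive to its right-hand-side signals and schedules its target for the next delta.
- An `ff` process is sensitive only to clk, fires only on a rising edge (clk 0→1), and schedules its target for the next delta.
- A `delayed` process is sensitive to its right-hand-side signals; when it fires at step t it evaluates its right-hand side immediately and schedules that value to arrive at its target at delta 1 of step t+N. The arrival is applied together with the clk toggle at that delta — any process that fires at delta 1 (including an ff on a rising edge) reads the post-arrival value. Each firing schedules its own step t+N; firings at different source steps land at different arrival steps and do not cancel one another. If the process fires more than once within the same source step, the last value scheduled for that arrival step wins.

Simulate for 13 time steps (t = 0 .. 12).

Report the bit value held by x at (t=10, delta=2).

0

[bits: x,u,clk,v,p,q,r]
t=0: Δ0=1100111 Δ1=1110111 Δ2=1110011 Δ3=1111000 Δ4=1110010 Δ5=1111010 | 5Δ
t=1: Δ0=1111010 Δ1=1101010 | 1Δ
t=2: Δ0=1101010 Δ1=0111010 Δ2=0011111 Δ3=0110101 Δ4=0111110 Δ5=0110100 Δ6=0111100 | 6Δ
t=3: Δ0=0111100 Δ1=0101100 | 1Δ
t=4: Δ0=0101100 Δ1=1111100 Δ2=1111001 Δ3=1110000 Δ4=1110010 Δ5=1111010 | 5Δ
t=5: Δ0=1111010 Δ1=1101010 | 1Δ
t=6: Δ0=1101010 Δ1=0111010 Δ2=0011111 Δ3=0110101 Δ4=0111110 Δ5=0110100 Δ6=0111100 | 6Δ
t=7: Δ0=0111100 Δ1=0101100 | 1Δ
t=8: Δ0=0101100 Δ1=1111100 Δ2=1111001 Δ3=1110000 Δ4=1110010 Δ5=1111010 | 5Δ
t=9: Δ0=1111010 Δ1=1101010 | 1Δ
t=10: Δ0=1101010 Δ1=0111010 Δ2=0011111 Δ3=0110101 Δ4=0111110 Δ5=0110100 Δ6=0111100 | 6Δ
t=11: Δ0=0111100 Δ1=0101100 | 1Δ
t=12: Δ0=0101100 Δ1=1111100 Δ2=1111001 Δ3=1110000 Δ4=1110010 Δ5=1111010 | 5Δ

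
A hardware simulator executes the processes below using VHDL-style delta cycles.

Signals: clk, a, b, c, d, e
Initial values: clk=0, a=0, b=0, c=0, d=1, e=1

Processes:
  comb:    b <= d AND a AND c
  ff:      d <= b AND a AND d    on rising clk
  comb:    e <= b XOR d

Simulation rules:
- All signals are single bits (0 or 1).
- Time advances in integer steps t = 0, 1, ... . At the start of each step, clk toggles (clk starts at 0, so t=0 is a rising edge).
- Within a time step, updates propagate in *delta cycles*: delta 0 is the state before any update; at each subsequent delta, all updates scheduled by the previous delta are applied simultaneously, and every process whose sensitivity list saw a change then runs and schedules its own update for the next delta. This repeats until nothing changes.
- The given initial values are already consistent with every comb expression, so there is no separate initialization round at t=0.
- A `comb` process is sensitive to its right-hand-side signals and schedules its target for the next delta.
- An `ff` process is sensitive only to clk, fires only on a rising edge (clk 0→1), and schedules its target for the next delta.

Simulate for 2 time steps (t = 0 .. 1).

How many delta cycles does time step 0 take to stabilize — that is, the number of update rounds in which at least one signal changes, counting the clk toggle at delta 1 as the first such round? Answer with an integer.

3

t=0 Δ0: a=0 b=0 clk=0 d=1 c=0 e=1
  Δ1: clk:0→1
  Δ2: d:1→0
  Δ3: e:1→0
  (3Δ to stable)
t=1 Δ0: a=0 b=0 clk=1 d=0 c=0 e=0
  Δ1: clk:1→0
  (1Δ to stable)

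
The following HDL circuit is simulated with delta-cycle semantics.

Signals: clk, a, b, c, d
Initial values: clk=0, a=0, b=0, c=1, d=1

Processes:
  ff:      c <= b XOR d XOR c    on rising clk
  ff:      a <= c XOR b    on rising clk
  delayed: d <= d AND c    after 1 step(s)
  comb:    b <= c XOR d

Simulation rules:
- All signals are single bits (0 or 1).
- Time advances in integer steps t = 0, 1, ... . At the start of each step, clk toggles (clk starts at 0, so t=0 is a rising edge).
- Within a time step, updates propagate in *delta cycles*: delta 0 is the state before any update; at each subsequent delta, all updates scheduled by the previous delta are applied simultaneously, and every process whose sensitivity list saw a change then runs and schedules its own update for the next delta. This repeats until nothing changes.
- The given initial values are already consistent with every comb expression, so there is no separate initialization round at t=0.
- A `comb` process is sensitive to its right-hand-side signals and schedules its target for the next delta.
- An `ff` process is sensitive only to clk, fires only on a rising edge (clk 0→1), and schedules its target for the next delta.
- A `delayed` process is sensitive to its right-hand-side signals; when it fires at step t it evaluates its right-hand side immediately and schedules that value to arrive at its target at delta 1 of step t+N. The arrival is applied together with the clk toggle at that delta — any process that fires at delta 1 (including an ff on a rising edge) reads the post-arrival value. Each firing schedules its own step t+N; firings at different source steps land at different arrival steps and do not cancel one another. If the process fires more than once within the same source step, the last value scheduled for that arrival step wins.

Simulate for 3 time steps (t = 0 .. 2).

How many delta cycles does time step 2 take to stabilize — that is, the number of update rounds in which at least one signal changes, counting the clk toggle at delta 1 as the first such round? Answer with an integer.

2

t=0 Δ0: d=1 a=0 b=0 c=1 clk=0
  Δ1: clk:0→1
  Δ2: a:0→1, c:1→0
  Δ3: b:0→1
  (3Δ to stable)
t=1 Δ0: d=1 a=1 b=1 c=0 clk=1
  Δ1: d:1→0, clk:1→0
  Δ2: b:1→0
  (2Δ to stable)
t=2 Δ0: d=0 a=1 b=0 c=0 clk=0
  Δ1: clk:0→1
  Δ2: a:1→0
  (2Δ to stable)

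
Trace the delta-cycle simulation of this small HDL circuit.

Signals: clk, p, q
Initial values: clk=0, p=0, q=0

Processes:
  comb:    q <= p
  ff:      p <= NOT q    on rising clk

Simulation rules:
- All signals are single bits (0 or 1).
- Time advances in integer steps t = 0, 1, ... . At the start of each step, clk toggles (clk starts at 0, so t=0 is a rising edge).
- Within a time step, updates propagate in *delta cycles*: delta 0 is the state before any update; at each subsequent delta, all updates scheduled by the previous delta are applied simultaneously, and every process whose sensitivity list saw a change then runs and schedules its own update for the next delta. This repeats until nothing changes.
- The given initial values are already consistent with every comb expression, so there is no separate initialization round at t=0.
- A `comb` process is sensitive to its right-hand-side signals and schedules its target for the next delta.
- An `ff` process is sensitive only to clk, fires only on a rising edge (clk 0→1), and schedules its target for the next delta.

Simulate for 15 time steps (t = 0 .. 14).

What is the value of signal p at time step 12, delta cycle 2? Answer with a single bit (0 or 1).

t=0 Δ0: p=0 q=0 clk=0
  Δ1: clk:0→1
  Δ2: p:0→1
  Δ3: q:0→1
  (3Δ to stable)
t=1 Δ0: p=1 q=1 clk=1
  Δ1: clk:1→0
  (1Δ to stable)
t=2 Δ0: p=1 q=1 clk=0
  Δ1: clk:0→1
  Δ2: p:1→0
  Δ3: q:1→0
  (3Δ to stable)
t=3 Δ0: p=0 q=0 clk=1
  Δ1: clk:1→0
  (1Δ to stable)
t=4 Δ0: p=0 q=0 clk=0
  Δ1: clk:0→1
  Δ2: p:0→1
  Δ3: q:0→1
  (3Δ to stable)
t=5 Δ0: p=1 q=1 clk=1
  Δ1: clk:1→0
  (1Δ to stable)
t=6 Δ0: p=1 q=1 clk=0
  Δ1: clk:0→1
  Δ2: p:1→0
  Δ3: q:1→0
  (3Δ to stable)
t=7 Δ0: p=0 q=0 clk=1
  Δ1: clk:1→0
  (1Δ to stable)
t=8 Δ0: p=0 q=0 clk=0
  Δ1: clk:0→1
  Δ2: p:0→1
  Δ3: q:0→1
  (3Δ to stable)
t=9 Δ0: p=1 q=1 clk=1
  Δ1: clk:1→0
  (1Δ to stable)
t=10 Δ0: p=1 q=1 clk=0
  Δ1: clk:0→1
  Δ2: p:1→0
  Δ3: q:1→0
  (3Δ to stable)
t=11 Δ0: p=0 q=0 clk=1
  Δ1: clk:1→0
  (1Δ to stable)
t=12 Δ0: p=0 q=0 clk=0
  Δ1: clk:0→1
  Δ2: p:0→1
  Δ3: q:0→1
  (3Δ to stable)
t=13 Δ0: p=1 q=1 clk=1
  Δ1: clk:1→0
  (1Δ to stable)
t=14 Δ0: p=1 q=1 clk=0
  Δ1: clk:0→1
  Δ2: p:1→0
  Δ3: q:1→0
  (3Δ to stable)

1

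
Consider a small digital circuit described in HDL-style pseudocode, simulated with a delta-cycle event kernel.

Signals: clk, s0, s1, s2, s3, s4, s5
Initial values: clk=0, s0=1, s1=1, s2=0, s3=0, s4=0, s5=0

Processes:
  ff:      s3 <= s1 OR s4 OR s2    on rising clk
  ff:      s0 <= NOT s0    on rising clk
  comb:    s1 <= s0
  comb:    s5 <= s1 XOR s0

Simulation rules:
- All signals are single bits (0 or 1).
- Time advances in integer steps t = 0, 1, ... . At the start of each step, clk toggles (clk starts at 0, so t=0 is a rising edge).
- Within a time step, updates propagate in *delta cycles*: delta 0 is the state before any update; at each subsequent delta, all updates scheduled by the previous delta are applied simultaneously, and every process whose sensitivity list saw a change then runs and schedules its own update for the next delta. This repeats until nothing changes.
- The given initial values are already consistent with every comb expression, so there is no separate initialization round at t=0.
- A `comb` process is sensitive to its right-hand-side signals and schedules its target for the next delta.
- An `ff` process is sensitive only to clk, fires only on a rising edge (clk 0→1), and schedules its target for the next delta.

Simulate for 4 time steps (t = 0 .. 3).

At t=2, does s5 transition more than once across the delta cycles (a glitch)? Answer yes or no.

[bits: s3,s4,clk,s5,s1,s0,s2]
t=0: Δ0=0000110 Δ1=0010110 Δ2=1010100 Δ3=1011000 Δ4=1010000 | 4Δ
t=1: Δ0=1010000 Δ1=1000000 | 1Δ
t=2: Δ0=1000000 Δ1=1010000 Δ2=0010010 Δ3=0011110 Δ4=0010110 | 4Δ
t=3: Δ0=0010110 Δ1=0000110 | 1Δ

yes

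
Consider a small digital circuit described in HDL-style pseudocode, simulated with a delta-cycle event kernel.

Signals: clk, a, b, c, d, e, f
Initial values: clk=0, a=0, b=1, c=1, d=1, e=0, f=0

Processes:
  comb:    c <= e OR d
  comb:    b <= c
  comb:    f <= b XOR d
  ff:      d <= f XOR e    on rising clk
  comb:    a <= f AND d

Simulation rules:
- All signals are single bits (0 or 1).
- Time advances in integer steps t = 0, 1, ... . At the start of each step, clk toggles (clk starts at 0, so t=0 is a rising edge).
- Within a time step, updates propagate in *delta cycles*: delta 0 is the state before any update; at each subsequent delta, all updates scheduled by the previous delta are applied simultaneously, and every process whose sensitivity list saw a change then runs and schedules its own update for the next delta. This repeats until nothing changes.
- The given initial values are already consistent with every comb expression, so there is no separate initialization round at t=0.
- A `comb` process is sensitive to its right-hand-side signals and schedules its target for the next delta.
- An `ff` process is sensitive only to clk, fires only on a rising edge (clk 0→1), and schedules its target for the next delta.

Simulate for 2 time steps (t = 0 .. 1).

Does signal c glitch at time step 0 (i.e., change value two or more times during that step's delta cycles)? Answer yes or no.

no

[bits: c,d,b,clk,e,f,a]
t=0: Δ0=1110000 Δ1=1111000 Δ2=1011000 Δ3=0011010 Δ4=0001010 Δ5=0001000 | 5Δ
t=1: Δ0=0001000 Δ1=0000000 | 1Δ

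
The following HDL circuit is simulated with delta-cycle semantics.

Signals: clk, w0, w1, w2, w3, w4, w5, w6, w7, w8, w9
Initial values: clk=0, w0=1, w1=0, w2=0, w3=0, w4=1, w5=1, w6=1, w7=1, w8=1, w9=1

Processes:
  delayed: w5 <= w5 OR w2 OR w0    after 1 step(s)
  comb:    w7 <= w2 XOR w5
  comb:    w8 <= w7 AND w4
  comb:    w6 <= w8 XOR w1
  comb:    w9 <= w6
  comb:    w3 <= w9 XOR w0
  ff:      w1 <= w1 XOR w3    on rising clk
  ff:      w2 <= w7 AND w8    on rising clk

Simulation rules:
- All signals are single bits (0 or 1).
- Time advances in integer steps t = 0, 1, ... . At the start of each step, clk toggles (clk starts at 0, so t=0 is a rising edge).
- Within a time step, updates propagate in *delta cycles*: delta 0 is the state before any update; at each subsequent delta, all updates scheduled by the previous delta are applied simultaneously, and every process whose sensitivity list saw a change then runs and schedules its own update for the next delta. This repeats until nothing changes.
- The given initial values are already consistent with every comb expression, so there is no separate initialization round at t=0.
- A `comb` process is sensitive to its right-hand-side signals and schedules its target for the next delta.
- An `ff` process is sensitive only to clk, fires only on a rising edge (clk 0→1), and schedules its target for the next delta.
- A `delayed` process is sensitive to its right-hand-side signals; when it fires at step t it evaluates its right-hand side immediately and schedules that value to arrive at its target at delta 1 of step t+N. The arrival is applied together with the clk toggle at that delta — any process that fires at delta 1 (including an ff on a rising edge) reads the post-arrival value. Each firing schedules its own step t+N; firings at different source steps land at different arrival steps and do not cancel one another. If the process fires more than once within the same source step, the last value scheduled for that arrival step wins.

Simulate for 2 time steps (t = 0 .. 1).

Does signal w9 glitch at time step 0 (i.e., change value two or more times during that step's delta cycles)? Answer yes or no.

no

t=0 Δ0: clk=0 w7=1 w4=1 w5=1 w6=1 w9=1 w1=0 w3=0 w8=1 w0=1 w2=0
  Δ1: clk:0→1
  Δ2: w2:0→1
  Δ3: w7:1→0
  Δ4: w8:1→0
  Δ5: w6:1→0
  Δ6: w9:1→0
  Δ7: w3:0→1
  (7Δ to stable)
t=1 Δ0: clk=1 w7=0 w4=1 w5=1 w6=0 w9=0 w1=0 w3=1 w8=0 w0=1 w2=1
  Δ1: clk:1→0
  (1Δ to stable)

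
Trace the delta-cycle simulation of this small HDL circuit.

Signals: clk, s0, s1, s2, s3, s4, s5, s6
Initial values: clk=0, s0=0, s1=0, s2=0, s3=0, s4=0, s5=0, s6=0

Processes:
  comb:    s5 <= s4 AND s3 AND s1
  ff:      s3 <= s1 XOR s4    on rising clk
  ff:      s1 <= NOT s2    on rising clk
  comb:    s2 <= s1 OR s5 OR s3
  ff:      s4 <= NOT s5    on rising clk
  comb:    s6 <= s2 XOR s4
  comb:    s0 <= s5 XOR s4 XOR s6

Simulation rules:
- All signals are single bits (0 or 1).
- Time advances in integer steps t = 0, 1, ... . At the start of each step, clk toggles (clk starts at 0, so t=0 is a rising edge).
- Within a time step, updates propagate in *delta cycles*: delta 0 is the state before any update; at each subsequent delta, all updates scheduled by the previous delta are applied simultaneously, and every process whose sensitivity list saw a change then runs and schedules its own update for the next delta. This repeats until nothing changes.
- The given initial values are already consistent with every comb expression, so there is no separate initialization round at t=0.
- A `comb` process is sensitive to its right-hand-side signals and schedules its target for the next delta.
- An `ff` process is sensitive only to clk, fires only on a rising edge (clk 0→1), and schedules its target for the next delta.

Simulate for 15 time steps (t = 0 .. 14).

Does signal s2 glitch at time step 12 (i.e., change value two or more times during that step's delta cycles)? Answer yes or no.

t0.Δ0 s2=0 s5=0 s1=0 s6=0 s4=0 s3=0 clk=0 s0=0
t0.Δ1 s2=0 s5=0 s1=0 s6=0 s4=0 s3=0 clk=1 s0=0
t0.Δ2 s2=0 s5=0 s1=1 s6=0 s4=1 s3=0 clk=1 s0=0
t0.Δ3 s2=1 s5=0 s1=1 s6=1 s4=1 s3=0 clk=1 s0=1
t0.Δ4 s2=1 s5=0 s1=1 s6=0 s4=1 s3=0 clk=1 s0=0
t0.Δ5 s2=1 s5=0 s1=1 s6=0 s4=1 s3=0 clk=1 s0=1
t1.Δ0 s2=1 s5=0 s1=1 s6=0 s4=1 s3=0 clk=1 s0=1
t1.Δ1 s2=1 s5=0 s1=1 s6=0 s4=1 s3=0 clk=0 s0=1
t2.Δ0 s2=1 s5=0 s1=1 s6=0 s4=1 s3=0 clk=0 s0=1
t2.Δ1 s2=1 s5=0 s1=1 s6=0 s4=1 s3=0 clk=1 s0=1
t2.Δ2 s2=1 s5=0 s1=0 s6=0 s4=1 s3=0 clk=1 s0=1
t2.Δ3 s2=0 s5=0 s1=0 s6=0 s4=1 s3=0 clk=1 s0=1
t2.Δ4 s2=0 s5=0 s1=0 s6=1 s4=1 s3=0 clk=1 s0=1
t2.Δ5 s2=0 s5=0 s1=0 s6=1 s4=1 s3=0 clk=1 s0=0
t3.Δ0 s2=0 s5=0 s1=0 s6=1 s4=1 s3=0 clk=1 s0=0
t3.Δ1 s2=0 s5=0 s1=0 s6=1 s4=1 s3=0 clk=0 s0=0
t4.Δ0 s2=0 s5=0 s1=0 s6=1 s4=1 s3=0 clk=0 s0=0
t4.Δ1 s2=0 s5=0 s1=0 s6=1 s4=1 s3=0 clk=1 s0=0
t4.Δ2 s2=0 s5=0 s1=1 s6=1 s4=1 s3=1 clk=1 s0=0
t4.Δ3 s2=1 s5=1 s1=1 s6=1 s4=1 s3=1 clk=1 s0=0
t4.Δ4 s2=1 s5=1 s1=1 s6=0 s4=1 s3=1 clk=1 s0=1
t4.Δ5 s2=1 s5=1 s1=1 s6=0 s4=1 s3=1 clk=1 s0=0
t5.Δ0 s2=1 s5=1 s1=1 s6=0 s4=1 s3=1 clk=1 s0=0
t5.Δ1 s2=1 s5=1 s1=1 s6=0 s4=1 s3=1 clk=0 s0=0
t6.Δ0 s2=1 s5=1 s1=1 s6=0 s4=1 s3=1 clk=0 s0=0
t6.Δ1 s2=1 s5=1 s1=1 s6=0 s4=1 s3=1 clk=1 s0=0
t6.Δ2 s2=1 s5=1 s1=0 s6=0 s4=0 s3=0 clk=1 s0=0
t6.Δ3 s2=1 s5=0 s1=0 s6=1 s4=0 s3=0 clk=1 s0=1
t6.Δ4 s2=0 s5=0 s1=0 s6=1 s4=0 s3=0 clk=1 s0=1
t6.Δ5 s2=0 s5=0 s1=0 s6=0 s4=0 s3=0 clk=1 s0=1
t6.Δ6 s2=0 s5=0 s1=0 s6=0 s4=0 s3=0 clk=1 s0=0
t7.Δ0 s2=0 s5=0 s1=0 s6=0 s4=0 s3=0 clk=1 s0=0
t7.Δ1 s2=0 s5=0 s1=0 s6=0 s4=0 s3=0 clk=0 s0=0
t8.Δ0 s2=0 s5=0 s1=0 s6=0 s4=0 s3=0 clk=0 s0=0
t8.Δ1 s2=0 s5=0 s1=0 s6=0 s4=0 s3=0 clk=1 s0=0
t8.Δ2 s2=0 s5=0 s1=1 s6=0 s4=1 s3=0 clk=1 s0=0
t8.Δ3 s2=1 s5=0 s1=1 s6=1 s4=1 s3=0 clk=1 s0=1
t8.Δ4 s2=1 s5=0 s1=1 s6=0 s4=1 s3=0 clk=1 s0=0
t8.Δ5 s2=1 s5=0 s1=1 s6=0 s4=1 s3=0 clk=1 s0=1
t9.Δ0 s2=1 s5=0 s1=1 s6=0 s4=1 s3=0 clk=1 s0=1
t9.Δ1 s2=1 s5=0 s1=1 s6=0 s4=1 s3=0 clk=0 s0=1
t10.Δ0 s2=1 s5=0 s1=1 s6=0 s4=1 s3=0 clk=0 s0=1
t10.Δ1 s2=1 s5=0 s1=1 s6=0 s4=1 s3=0 clk=1 s0=1
t10.Δ2 s2=1 s5=0 s1=0 s6=0 s4=1 s3=0 clk=1 s0=1
t10.Δ3 s2=0 s5=0 s1=0 s6=0 s4=1 s3=0 clk=1 s0=1
t10.Δ4 s2=0 s5=0 s1=0 s6=1 s4=1 s3=0 clk=1 s0=1
t10.Δ5 s2=0 s5=0 s1=0 s6=1 s4=1 s3=0 clk=1 s0=0
t11.Δ0 s2=0 s5=0 s1=0 s6=1 s4=1 s3=0 clk=1 s0=0
t11.Δ1 s2=0 s5=0 s1=0 s6=1 s4=1 s3=0 clk=0 s0=0
t12.Δ0 s2=0 s5=0 s1=0 s6=1 s4=1 s3=0 clk=0 s0=0
t12.Δ1 s2=0 s5=0 s1=0 s6=1 s4=1 s3=0 clk=1 s0=0
t12.Δ2 s2=0 s5=0 s1=1 s6=1 s4=1 s3=1 clk=1 s0=0
t12.Δ3 s2=1 s5=1 s1=1 s6=1 s4=1 s3=1 clk=1 s0=0
t12.Δ4 s2=1 s5=1 s1=1 s6=0 s4=1 s3=1 clk=1 s0=1
t12.Δ5 s2=1 s5=1 s1=1 s6=0 s4=1 s3=1 clk=1 s0=0
t13.Δ0 s2=1 s5=1 s1=1 s6=0 s4=1 s3=1 clk=1 s0=0
t13.Δ1 s2=1 s5=1 s1=1 s6=0 s4=1 s3=1 clk=0 s0=0
t14.Δ0 s2=1 s5=1 s1=1 s6=0 s4=1 s3=1 clk=0 s0=0
t14.Δ1 s2=1 s5=1 s1=1 s6=0 s4=1 s3=1 clk=1 s0=0
t14.Δ2 s2=1 s5=1 s1=0 s6=0 s4=0 s3=0 clk=1 s0=0
t14.Δ3 s2=1 s5=0 s1=0 s6=1 s4=0 s3=0 clk=1 s0=1
t14.Δ4 s2=0 s5=0 s1=0 s6=1 s4=0 s3=0 clk=1 s0=1
t14.Δ5 s2=0 s5=0 s1=0 s6=0 s4=0 s3=0 clk=1 s0=1
t14.Δ6 s2=0 s5=0 s1=0 s6=0 s4=0 s3=0 clk=1 s0=0

no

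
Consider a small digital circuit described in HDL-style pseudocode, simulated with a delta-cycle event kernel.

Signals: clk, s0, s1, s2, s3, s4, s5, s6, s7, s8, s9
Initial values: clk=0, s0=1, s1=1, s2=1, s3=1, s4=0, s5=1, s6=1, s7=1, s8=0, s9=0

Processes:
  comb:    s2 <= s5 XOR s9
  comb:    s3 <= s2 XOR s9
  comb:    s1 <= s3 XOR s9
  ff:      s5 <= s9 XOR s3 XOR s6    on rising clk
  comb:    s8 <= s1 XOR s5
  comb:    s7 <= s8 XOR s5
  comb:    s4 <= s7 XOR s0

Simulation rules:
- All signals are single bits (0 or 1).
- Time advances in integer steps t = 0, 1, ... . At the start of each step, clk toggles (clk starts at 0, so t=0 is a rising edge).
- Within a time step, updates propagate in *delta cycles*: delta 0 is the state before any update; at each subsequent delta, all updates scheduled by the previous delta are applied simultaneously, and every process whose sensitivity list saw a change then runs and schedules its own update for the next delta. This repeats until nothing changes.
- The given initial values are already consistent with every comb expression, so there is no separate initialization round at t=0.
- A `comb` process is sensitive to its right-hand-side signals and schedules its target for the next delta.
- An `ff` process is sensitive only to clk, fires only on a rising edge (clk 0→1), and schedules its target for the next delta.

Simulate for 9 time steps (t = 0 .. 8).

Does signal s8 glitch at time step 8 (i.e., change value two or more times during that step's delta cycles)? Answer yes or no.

yes

t0.Δ0 s2=1 s0=1 s4=0 s6=1 clk=0 s8=0 s1=1 s7=1 s3=1 s9=0 s5=1
t0.Δ1 s2=1 s0=1 s4=0 s6=1 clk=1 s8=0 s1=1 s7=1 s3=1 s9=0 s5=1
t0.Δ2 s2=1 s0=1 s4=0 s6=1 clk=1 s8=0 s1=1 s7=1 s3=1 s9=0 s5=0
t0.Δ3 s2=0 s0=1 s4=0 s6=1 clk=1 s8=1 s1=1 s7=0 s3=1 s9=0 s5=0
t0.Δ4 s2=0 s0=1 s4=1 s6=1 clk=1 s8=1 s1=1 s7=1 s3=0 s9=0 s5=0
t0.Δ5 s2=0 s0=1 s4=0 s6=1 clk=1 s8=1 s1=0 s7=1 s3=0 s9=0 s5=0
t0.Δ6 s2=0 s0=1 s4=0 s6=1 clk=1 s8=0 s1=0 s7=1 s3=0 s9=0 s5=0
t0.Δ7 s2=0 s0=1 s4=0 s6=1 clk=1 s8=0 s1=0 s7=0 s3=0 s9=0 s5=0
t0.Δ8 s2=0 s0=1 s4=1 s6=1 clk=1 s8=0 s1=0 s7=0 s3=0 s9=0 s5=0
t1.Δ0 s2=0 s0=1 s4=1 s6=1 clk=1 s8=0 s1=0 s7=0 s3=0 s9=0 s5=0
t1.Δ1 s2=0 s0=1 s4=1 s6=1 clk=0 s8=0 s1=0 s7=0 s3=0 s9=0 s5=0
t2.Δ0 s2=0 s0=1 s4=1 s6=1 clk=0 s8=0 s1=0 s7=0 s3=0 s9=0 s5=0
t2.Δ1 s2=0 s0=1 s4=1 s6=1 clk=1 s8=0 s1=0 s7=0 s3=0 s9=0 s5=0
t2.Δ2 s2=0 s0=1 s4=1 s6=1 clk=1 s8=0 s1=0 s7=0 s3=0 s9=0 s5=1
t2.Δ3 s2=1 s0=1 s4=1 s6=1 clk=1 s8=1 s1=0 s7=1 s3=0 s9=0 s5=1
t2.Δ4 s2=1 s0=1 s4=0 s6=1 clk=1 s8=1 s1=0 s7=0 s3=1 s9=0 s5=1
t2.Δ5 s2=1 s0=1 s4=1 s6=1 clk=1 s8=1 s1=1 s7=0 s3=1 s9=0 s5=1
t2.Δ6 s2=1 s0=1 s4=1 s6=1 clk=1 s8=0 s1=1 s7=0 s3=1 s9=0 s5=1
t2.Δ7 s2=1 s0=1 s4=1 s6=1 clk=1 s8=0 s1=1 s7=1 s3=1 s9=0 s5=1
t2.Δ8 s2=1 s0=1 s4=0 s6=1 clk=1 s8=0 s1=1 s7=1 s3=1 s9=0 s5=1
t3.Δ0 s2=1 s0=1 s4=0 s6=1 clk=1 s8=0 s1=1 s7=1 s3=1 s9=0 s5=1
t3.Δ1 s2=1 s0=1 s4=0 s6=1 clk=0 s8=0 s1=1 s7=1 s3=1 s9=0 s5=1
t4.Δ0 s2=1 s0=1 s4=0 s6=1 clk=0 s8=0 s1=1 s7=1 s3=1 s9=0 s5=1
t4.Δ1 s2=1 s0=1 s4=0 s6=1 clk=1 s8=0 s1=1 s7=1 s3=1 s9=0 s5=1
t4.Δ2 s2=1 s0=1 s4=0 s6=1 clk=1 s8=0 s1=1 s7=1 s3=1 s9=0 s5=0
t4.Δ3 s2=0 s0=1 s4=0 s6=1 clk=1 s8=1 s1=1 s7=0 s3=1 s9=0 s5=0
t4.Δ4 s2=0 s0=1 s4=1 s6=1 clk=1 s8=1 s1=1 s7=1 s3=0 s9=0 s5=0
t4.Δ5 s2=0 s0=1 s4=0 s6=1 clk=1 s8=1 s1=0 s7=1 s3=0 s9=0 s5=0
t4.Δ6 s2=0 s0=1 s4=0 s6=1 clk=1 s8=0 s1=0 s7=1 s3=0 s9=0 s5=0
t4.Δ7 s2=0 s0=1 s4=0 s6=1 clk=1 s8=0 s1=0 s7=0 s3=0 s9=0 s5=0
t4.Δ8 s2=0 s0=1 s4=1 s6=1 clk=1 s8=0 s1=0 s7=0 s3=0 s9=0 s5=0
t5.Δ0 s2=0 s0=1 s4=1 s6=1 clk=1 s8=0 s1=0 s7=0 s3=0 s9=0 s5=0
t5.Δ1 s2=0 s0=1 s4=1 s6=1 clk=0 s8=0 s1=0 s7=0 s3=0 s9=0 s5=0
t6.Δ0 s2=0 s0=1 s4=1 s6=1 clk=0 s8=0 s1=0 s7=0 s3=0 s9=0 s5=0
t6.Δ1 s2=0 s0=1 s4=1 s6=1 clk=1 s8=0 s1=0 s7=0 s3=0 s9=0 s5=0
t6.Δ2 s2=0 s0=1 s4=1 s6=1 clk=1 s8=0 s1=0 s7=0 s3=0 s9=0 s5=1
t6.Δ3 s2=1 s0=1 s4=1 s6=1 clk=1 s8=1 s1=0 s7=1 s3=0 s9=0 s5=1
t6.Δ4 s2=1 s0=1 s4=0 s6=1 clk=1 s8=1 s1=0 s7=0 s3=1 s9=0 s5=1
t6.Δ5 s2=1 s0=1 s4=1 s6=1 clk=1 s8=1 s1=1 s7=0 s3=1 s9=0 s5=1
t6.Δ6 s2=1 s0=1 s4=1 s6=1 clk=1 s8=0 s1=1 s7=0 s3=1 s9=0 s5=1
t6.Δ7 s2=1 s0=1 s4=1 s6=1 clk=1 s8=0 s1=1 s7=1 s3=1 s9=0 s5=1
t6.Δ8 s2=1 s0=1 s4=0 s6=1 clk=1 s8=0 s1=1 s7=1 s3=1 s9=0 s5=1
t7.Δ0 s2=1 s0=1 s4=0 s6=1 clk=1 s8=0 s1=1 s7=1 s3=1 s9=0 s5=1
t7.Δ1 s2=1 s0=1 s4=0 s6=1 clk=0 s8=0 s1=1 s7=1 s3=1 s9=0 s5=1
t8.Δ0 s2=1 s0=1 s4=0 s6=1 clk=0 s8=0 s1=1 s7=1 s3=1 s9=0 s5=1
t8.Δ1 s2=1 s0=1 s4=0 s6=1 clk=1 s8=0 s1=1 s7=1 s3=1 s9=0 s5=1
t8.Δ2 s2=1 s0=1 s4=0 s6=1 clk=1 s8=0 s1=1 s7=1 s3=1 s9=0 s5=0
t8.Δ3 s2=0 s0=1 s4=0 s6=1 clk=1 s8=1 s1=1 s7=0 s3=1 s9=0 s5=0
t8.Δ4 s2=0 s0=1 s4=1 s6=1 clk=1 s8=1 s1=1 s7=1 s3=0 s9=0 s5=0
t8.Δ5 s2=0 s0=1 s4=0 s6=1 clk=1 s8=1 s1=0 s7=1 s3=0 s9=0 s5=0
t8.Δ6 s2=0 s0=1 s4=0 s6=1 clk=1 s8=0 s1=0 s7=1 s3=0 s9=0 s5=0
t8.Δ7 s2=0 s0=1 s4=0 s6=1 clk=1 s8=0 s1=0 s7=0 s3=0 s9=0 s5=0
t8.Δ8 s2=0 s0=1 s4=1 s6=1 clk=1 s8=0 s1=0 s7=0 s3=0 s9=0 s5=0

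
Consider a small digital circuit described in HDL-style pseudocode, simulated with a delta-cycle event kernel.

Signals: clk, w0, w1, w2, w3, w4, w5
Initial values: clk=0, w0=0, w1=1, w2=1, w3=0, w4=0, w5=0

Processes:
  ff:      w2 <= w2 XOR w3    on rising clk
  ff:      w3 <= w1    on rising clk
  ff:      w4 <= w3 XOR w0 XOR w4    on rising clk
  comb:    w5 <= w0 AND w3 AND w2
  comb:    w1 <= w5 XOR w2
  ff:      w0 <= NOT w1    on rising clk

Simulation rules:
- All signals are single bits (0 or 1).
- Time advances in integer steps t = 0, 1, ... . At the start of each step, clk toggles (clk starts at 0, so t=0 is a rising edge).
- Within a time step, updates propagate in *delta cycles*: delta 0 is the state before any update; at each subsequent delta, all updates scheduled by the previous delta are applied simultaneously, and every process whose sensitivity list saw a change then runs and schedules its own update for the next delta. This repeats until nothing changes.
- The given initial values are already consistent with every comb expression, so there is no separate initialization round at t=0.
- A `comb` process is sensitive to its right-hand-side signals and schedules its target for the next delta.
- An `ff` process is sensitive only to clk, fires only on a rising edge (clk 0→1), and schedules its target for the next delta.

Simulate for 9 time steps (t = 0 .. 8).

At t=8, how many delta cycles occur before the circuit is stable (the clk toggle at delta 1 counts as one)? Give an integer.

t0.Δ0 clk=0 w1=1 w0=0 w3=0 w5=0 w2=1 w4=0
t0.Δ1 clk=1 w1=1 w0=0 w3=0 w5=0 w2=1 w4=0
t0.Δ2 clk=1 w1=1 w0=0 w3=1 w5=0 w2=1 w4=0
t1.Δ0 clk=1 w1=1 w0=0 w3=1 w5=0 w2=1 w4=0
t1.Δ1 clk=0 w1=1 w0=0 w3=1 w5=0 w2=1 w4=0
t2.Δ0 clk=0 w1=1 w0=0 w3=1 w5=0 w2=1 w4=0
t2.Δ1 clk=1 w1=1 w0=0 w3=1 w5=0 w2=1 w4=0
t2.Δ2 clk=1 w1=1 w0=0 w3=1 w5=0 w2=0 w4=1
t2.Δ3 clk=1 w1=0 w0=0 w3=1 w5=0 w2=0 w4=1
t3.Δ0 clk=1 w1=0 w0=0 w3=1 w5=0 w2=0 w4=1
t3.Δ1 clk=0 w1=0 w0=0 w3=1 w5=0 w2=0 w4=1
t4.Δ0 clk=0 w1=0 w0=0 w3=1 w5=0 w2=0 w4=1
t4.Δ1 clk=1 w1=0 w0=0 w3=1 w5=0 w2=0 w4=1
t4.Δ2 clk=1 w1=0 w0=1 w3=0 w5=0 w2=1 w4=0
t4.Δ3 clk=1 w1=1 w0=1 w3=0 w5=0 w2=1 w4=0
t5.Δ0 clk=1 w1=1 w0=1 w3=0 w5=0 w2=1 w4=0
t5.Δ1 clk=0 w1=1 w0=1 w3=0 w5=0 w2=1 w4=0
t6.Δ0 clk=0 w1=1 w0=1 w3=0 w5=0 w2=1 w4=0
t6.Δ1 clk=1 w1=1 w0=1 w3=0 w5=0 w2=1 w4=0
t6.Δ2 clk=1 w1=1 w0=0 w3=1 w5=0 w2=1 w4=1
t7.Δ0 clk=1 w1=1 w0=0 w3=1 w5=0 w2=1 w4=1
t7.Δ1 clk=0 w1=1 w0=0 w3=1 w5=0 w2=1 w4=1
t8.Δ0 clk=0 w1=1 w0=0 w3=1 w5=0 w2=1 w4=1
t8.Δ1 clk=1 w1=1 w0=0 w3=1 w5=0 w2=1 w4=1
t8.Δ2 clk=1 w1=1 w0=0 w3=1 w5=0 w2=0 w4=0
t8.Δ3 clk=1 w1=0 w0=0 w3=1 w5=0 w2=0 w4=0

3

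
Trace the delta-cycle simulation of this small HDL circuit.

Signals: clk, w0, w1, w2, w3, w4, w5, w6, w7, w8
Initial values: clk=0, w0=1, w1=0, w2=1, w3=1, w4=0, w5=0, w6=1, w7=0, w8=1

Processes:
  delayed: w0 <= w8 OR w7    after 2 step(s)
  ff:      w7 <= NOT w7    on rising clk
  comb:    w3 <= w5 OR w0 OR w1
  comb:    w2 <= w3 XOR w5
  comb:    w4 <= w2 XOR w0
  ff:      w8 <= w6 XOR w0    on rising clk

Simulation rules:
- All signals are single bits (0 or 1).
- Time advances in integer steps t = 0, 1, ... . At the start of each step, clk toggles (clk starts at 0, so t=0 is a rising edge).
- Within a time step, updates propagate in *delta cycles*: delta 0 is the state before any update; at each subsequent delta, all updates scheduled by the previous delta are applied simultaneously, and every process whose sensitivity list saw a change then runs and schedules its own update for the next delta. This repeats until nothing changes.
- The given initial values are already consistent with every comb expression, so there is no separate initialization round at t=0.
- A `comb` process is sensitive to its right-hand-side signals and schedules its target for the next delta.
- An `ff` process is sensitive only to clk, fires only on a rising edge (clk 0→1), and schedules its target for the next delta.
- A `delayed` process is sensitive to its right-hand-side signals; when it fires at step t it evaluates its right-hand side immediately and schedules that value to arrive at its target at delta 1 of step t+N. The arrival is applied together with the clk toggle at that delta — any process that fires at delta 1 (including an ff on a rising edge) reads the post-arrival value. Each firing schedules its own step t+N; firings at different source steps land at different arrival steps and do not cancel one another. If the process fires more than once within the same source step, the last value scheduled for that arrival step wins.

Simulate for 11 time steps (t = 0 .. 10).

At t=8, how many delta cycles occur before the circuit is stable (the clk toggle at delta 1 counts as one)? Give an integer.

t0.Δ0 w7=0 w8=1 w1=0 w5=0 clk=0 w4=0 w3=1 w0=1 w2=1 w6=1
t0.Δ1 w7=0 w8=1 w1=0 w5=0 clk=1 w4=0 w3=1 w0=1 w2=1 w6=1
t0.Δ2 w7=1 w8=0 w1=0 w5=0 clk=1 w4=0 w3=1 w0=1 w2=1 w6=1
t1.Δ0 w7=1 w8=0 w1=0 w5=0 clk=1 w4=0 w3=1 w0=1 w2=1 w6=1
t1.Δ1 w7=1 w8=0 w1=0 w5=0 clk=0 w4=0 w3=1 w0=1 w2=1 w6=1
t2.Δ0 w7=1 w8=0 w1=0 w5=0 clk=0 w4=0 w3=1 w0=1 w2=1 w6=1
t2.Δ1 w7=1 w8=0 w1=0 w5=0 clk=1 w4=0 w3=1 w0=1 w2=1 w6=1
t2.Δ2 w7=0 w8=0 w1=0 w5=0 clk=1 w4=0 w3=1 w0=1 w2=1 w6=1
t3.Δ0 w7=0 w8=0 w1=0 w5=0 clk=1 w4=0 w3=1 w0=1 w2=1 w6=1
t3.Δ1 w7=0 w8=0 w1=0 w5=0 clk=0 w4=0 w3=1 w0=1 w2=1 w6=1
t4.Δ0 w7=0 w8=0 w1=0 w5=0 clk=0 w4=0 w3=1 w0=1 w2=1 w6=1
t4.Δ1 w7=0 w8=0 w1=0 w5=0 clk=1 w4=0 w3=1 w0=0 w2=1 w6=1
t4.Δ2 w7=1 w8=1 w1=0 w5=0 clk=1 w4=1 w3=0 w0=0 w2=1 w6=1
t4.Δ3 w7=1 w8=1 w1=0 w5=0 clk=1 w4=1 w3=0 w0=0 w2=0 w6=1
t4.Δ4 w7=1 w8=1 w1=0 w5=0 clk=1 w4=0 w3=0 w0=0 w2=0 w6=1
t5.Δ0 w7=1 w8=1 w1=0 w5=0 clk=1 w4=0 w3=0 w0=0 w2=0 w6=1
t5.Δ1 w7=1 w8=1 w1=0 w5=0 clk=0 w4=0 w3=0 w0=0 w2=0 w6=1
t6.Δ0 w7=1 w8=1 w1=0 w5=0 clk=0 w4=0 w3=0 w0=0 w2=0 w6=1
t6.Δ1 w7=1 w8=1 w1=0 w5=0 clk=1 w4=0 w3=0 w0=1 w2=0 w6=1
t6.Δ2 w7=0 w8=0 w1=0 w5=0 clk=1 w4=1 w3=1 w0=1 w2=0 w6=1
t6.Δ3 w7=0 w8=0 w1=0 w5=0 clk=1 w4=1 w3=1 w0=1 w2=1 w6=1
t6.Δ4 w7=0 w8=0 w1=0 w5=0 clk=1 w4=0 w3=1 w0=1 w2=1 w6=1
t7.Δ0 w7=0 w8=0 w1=0 w5=0 clk=1 w4=0 w3=1 w0=1 w2=1 w6=1
t7.Δ1 w7=0 w8=0 w1=0 w5=0 clk=0 w4=0 w3=1 w0=1 w2=1 w6=1
t8.Δ0 w7=0 w8=0 w1=0 w5=0 clk=0 w4=0 w3=1 w0=1 w2=1 w6=1
t8.Δ1 w7=0 w8=0 w1=0 w5=0 clk=1 w4=0 w3=1 w0=0 w2=1 w6=1
t8.Δ2 w7=1 w8=1 w1=0 w5=0 clk=1 w4=1 w3=0 w0=0 w2=1 w6=1
t8.Δ3 w7=1 w8=1 w1=0 w5=0 clk=1 w4=1 w3=0 w0=0 w2=0 w6=1
t8.Δ4 w7=1 w8=1 w1=0 w5=0 clk=1 w4=0 w3=0 w0=0 w2=0 w6=1
t9.Δ0 w7=1 w8=1 w1=0 w5=0 clk=1 w4=0 w3=0 w0=0 w2=0 w6=1
t9.Δ1 w7=1 w8=1 w1=0 w5=0 clk=0 w4=0 w3=0 w0=0 w2=0 w6=1
t10.Δ0 w7=1 w8=1 w1=0 w5=0 clk=0 w4=0 w3=0 w0=0 w2=0 w6=1
t10.Δ1 w7=1 w8=1 w1=0 w5=0 clk=1 w4=0 w3=0 w0=1 w2=0 w6=1
t10.Δ2 w7=0 w8=0 w1=0 w5=0 clk=1 w4=1 w3=1 w0=1 w2=0 w6=1
t10.Δ3 w7=0 w8=0 w1=0 w5=0 clk=1 w4=1 w3=1 w0=1 w2=1 w6=1
t10.Δ4 w7=0 w8=0 w1=0 w5=0 clk=1 w4=0 w3=1 w0=1 w2=1 w6=1

4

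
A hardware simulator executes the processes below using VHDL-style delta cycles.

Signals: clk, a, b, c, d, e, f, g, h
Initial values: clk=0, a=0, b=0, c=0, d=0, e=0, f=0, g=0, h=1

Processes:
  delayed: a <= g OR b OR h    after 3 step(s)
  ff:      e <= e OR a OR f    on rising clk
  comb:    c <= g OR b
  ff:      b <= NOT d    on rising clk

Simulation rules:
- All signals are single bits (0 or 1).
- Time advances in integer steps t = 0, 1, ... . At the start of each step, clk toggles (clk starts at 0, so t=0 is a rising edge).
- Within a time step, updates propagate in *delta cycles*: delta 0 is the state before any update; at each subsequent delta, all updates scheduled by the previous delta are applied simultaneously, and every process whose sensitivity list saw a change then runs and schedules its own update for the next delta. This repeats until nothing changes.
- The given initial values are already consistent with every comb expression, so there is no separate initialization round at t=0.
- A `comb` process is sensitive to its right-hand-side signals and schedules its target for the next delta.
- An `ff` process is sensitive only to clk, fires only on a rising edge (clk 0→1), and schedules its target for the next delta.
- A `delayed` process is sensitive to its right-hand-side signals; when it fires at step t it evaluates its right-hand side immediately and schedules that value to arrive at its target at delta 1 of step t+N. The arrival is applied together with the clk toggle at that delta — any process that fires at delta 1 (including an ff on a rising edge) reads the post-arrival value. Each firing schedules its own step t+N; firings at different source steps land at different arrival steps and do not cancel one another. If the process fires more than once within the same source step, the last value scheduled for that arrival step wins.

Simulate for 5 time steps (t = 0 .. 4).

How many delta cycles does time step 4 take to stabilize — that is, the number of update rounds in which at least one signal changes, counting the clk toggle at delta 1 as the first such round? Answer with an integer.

2

t=0 Δ0: a=0 c=0 d=0 g=0 clk=0 b=0 e=0 h=1 f=0
  Δ1: clk:0→1
  Δ2: b:0→1
  Δ3: c:0→1
  (3Δ to stable)
t=1 Δ0: a=0 c=1 d=0 g=0 clk=1 b=1 e=0 h=1 f=0
  Δ1: clk:1→0
  (1Δ to stable)
t=2 Δ0: a=0 c=1 d=0 g=0 clk=0 b=1 e=0 h=1 f=0
  Δ1: clk:0→1
  (1Δ to stable)
t=3 Δ0: a=0 c=1 d=0 g=0 clk=1 b=1 e=0 h=1 f=0
  Δ1: a:0→1, clk:1→0
  (1Δ to stable)
t=4 Δ0: a=1 c=1 d=0 g=0 clk=0 b=1 e=0 h=1 f=0
  Δ1: clk:0→1
  Δ2: e:0→1
  (2Δ to stable)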